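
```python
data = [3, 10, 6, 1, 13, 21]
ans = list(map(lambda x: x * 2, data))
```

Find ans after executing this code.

Step 1: Apply lambda x: x * 2 to each element:
  3 -> 6
  10 -> 20
  6 -> 12
  1 -> 2
  13 -> 26
  21 -> 42
Therefore ans = [6, 20, 12, 2, 26, 42].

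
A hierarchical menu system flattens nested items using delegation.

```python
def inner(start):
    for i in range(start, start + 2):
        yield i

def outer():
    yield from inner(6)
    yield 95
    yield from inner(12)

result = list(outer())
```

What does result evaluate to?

Step 1: outer() delegates to inner(6):
  yield 6
  yield 7
Step 2: yield 95
Step 3: Delegates to inner(12):
  yield 12
  yield 13
Therefore result = [6, 7, 95, 12, 13].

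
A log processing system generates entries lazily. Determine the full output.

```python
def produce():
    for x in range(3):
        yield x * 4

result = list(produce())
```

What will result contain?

Step 1: For each x in range(3), yield x * 4:
  x=0: yield 0 * 4 = 0
  x=1: yield 1 * 4 = 4
  x=2: yield 2 * 4 = 8
Therefore result = [0, 4, 8].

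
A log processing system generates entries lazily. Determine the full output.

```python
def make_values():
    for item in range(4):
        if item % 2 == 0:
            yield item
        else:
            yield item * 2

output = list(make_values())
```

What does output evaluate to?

Step 1: For each item in range(4), yield item if even, else item*2:
  item=0 (even): yield 0
  item=1 (odd): yield 1*2 = 2
  item=2 (even): yield 2
  item=3 (odd): yield 3*2 = 6
Therefore output = [0, 2, 2, 6].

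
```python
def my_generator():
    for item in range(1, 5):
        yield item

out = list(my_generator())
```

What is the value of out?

Step 1: The generator yields each value from range(1, 5).
Step 2: list() consumes all yields: [1, 2, 3, 4].
Therefore out = [1, 2, 3, 4].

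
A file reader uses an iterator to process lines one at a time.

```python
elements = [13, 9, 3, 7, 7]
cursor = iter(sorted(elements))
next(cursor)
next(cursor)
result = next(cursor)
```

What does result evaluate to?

Step 1: sorted([13, 9, 3, 7, 7]) = [3, 7, 7, 9, 13].
Step 2: Create iterator and skip 2 elements.
Step 3: next() returns 7.
Therefore result = 7.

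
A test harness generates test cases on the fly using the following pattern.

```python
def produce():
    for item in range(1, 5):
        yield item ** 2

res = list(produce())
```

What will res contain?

Step 1: For each item in range(1, 5), yield item**2:
  item=1: yield 1**2 = 1
  item=2: yield 2**2 = 4
  item=3: yield 3**2 = 9
  item=4: yield 4**2 = 16
Therefore res = [1, 4, 9, 16].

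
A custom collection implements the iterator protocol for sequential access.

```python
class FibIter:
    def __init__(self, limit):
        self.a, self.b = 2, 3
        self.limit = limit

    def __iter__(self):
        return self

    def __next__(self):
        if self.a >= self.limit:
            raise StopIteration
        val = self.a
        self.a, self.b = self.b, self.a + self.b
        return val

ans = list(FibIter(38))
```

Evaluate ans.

Step 1: Fibonacci-like sequence (a=2, b=3) until >= 38:
  Yield 2, then a,b = 3,5
  Yield 3, then a,b = 5,8
  Yield 5, then a,b = 8,13
  Yield 8, then a,b = 13,21
  Yield 13, then a,b = 21,34
  Yield 21, then a,b = 34,55
  Yield 34, then a,b = 55,89
Step 2: 55 >= 38, stop.
Therefore ans = [2, 3, 5, 8, 13, 21, 34].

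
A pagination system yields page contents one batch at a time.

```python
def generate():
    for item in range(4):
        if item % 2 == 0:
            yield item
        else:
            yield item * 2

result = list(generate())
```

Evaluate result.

Step 1: For each item in range(4), yield item if even, else item*2:
  item=0 (even): yield 0
  item=1 (odd): yield 1*2 = 2
  item=2 (even): yield 2
  item=3 (odd): yield 3*2 = 6
Therefore result = [0, 2, 2, 6].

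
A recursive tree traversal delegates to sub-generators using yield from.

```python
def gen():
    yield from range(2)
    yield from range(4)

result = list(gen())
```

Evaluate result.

Step 1: Trace yields in order:
  yield 0
  yield 1
  yield 0
  yield 1
  yield 2
  yield 3
Therefore result = [0, 1, 0, 1, 2, 3].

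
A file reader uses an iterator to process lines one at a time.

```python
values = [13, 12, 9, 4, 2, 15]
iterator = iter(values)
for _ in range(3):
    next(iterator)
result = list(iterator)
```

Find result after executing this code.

Step 1: Create iterator over [13, 12, 9, 4, 2, 15].
Step 2: Advance 3 positions (consuming [13, 12, 9]).
Step 3: list() collects remaining elements: [4, 2, 15].
Therefore result = [4, 2, 15].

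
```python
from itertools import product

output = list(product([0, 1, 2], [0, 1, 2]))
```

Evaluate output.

Step 1: product([0, 1, 2], [0, 1, 2]) gives all pairs:
  (0, 0)
  (0, 1)
  (0, 2)
  (1, 0)
  (1, 1)
  (1, 2)
  (2, 0)
  (2, 1)
  (2, 2)
Therefore output = [(0, 0), (0, 1), (0, 2), (1, 0), (1, 1), (1, 2), (2, 0), (2, 1), (2, 2)].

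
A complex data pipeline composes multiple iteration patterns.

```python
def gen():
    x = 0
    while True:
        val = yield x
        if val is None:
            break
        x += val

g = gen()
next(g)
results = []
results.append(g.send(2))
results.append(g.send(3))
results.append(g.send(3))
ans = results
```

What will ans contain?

Step 1: next(g) -> yield 0.
Step 2: send(2) -> x = 2, yield 2.
Step 3: send(3) -> x = 5, yield 5.
Step 4: send(3) -> x = 8, yield 8.
Therefore ans = [2, 5, 8].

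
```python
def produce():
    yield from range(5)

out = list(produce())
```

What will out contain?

Step 1: yield from delegates to the iterable, yielding each element.
Step 2: Collected values: [0, 1, 2, 3, 4].
Therefore out = [0, 1, 2, 3, 4].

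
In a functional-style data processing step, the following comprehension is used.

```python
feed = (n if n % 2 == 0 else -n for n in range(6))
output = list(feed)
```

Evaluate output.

Step 1: For each n in range(6), yield n if even, else -n:
  n=0: even, yield 0
  n=1: odd, yield -1
  n=2: even, yield 2
  n=3: odd, yield -3
  n=4: even, yield 4
  n=5: odd, yield -5
Therefore output = [0, -1, 2, -3, 4, -5].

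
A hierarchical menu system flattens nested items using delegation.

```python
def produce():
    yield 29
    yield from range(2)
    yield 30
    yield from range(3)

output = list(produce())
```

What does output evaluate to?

Step 1: Trace yields in order:
  yield 29
  yield 0
  yield 1
  yield 30
  yield 0
  yield 1
  yield 2
Therefore output = [29, 0, 1, 30, 0, 1, 2].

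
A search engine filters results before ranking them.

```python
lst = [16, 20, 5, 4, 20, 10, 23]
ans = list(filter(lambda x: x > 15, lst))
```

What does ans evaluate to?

Step 1: Filter elements > 15:
  16: kept
  20: kept
  5: removed
  4: removed
  20: kept
  10: removed
  23: kept
Therefore ans = [16, 20, 20, 23].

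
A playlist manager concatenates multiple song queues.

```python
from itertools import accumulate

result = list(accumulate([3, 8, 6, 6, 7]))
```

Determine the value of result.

Step 1: accumulate computes running sums:
  + 3 = 3
  + 8 = 11
  + 6 = 17
  + 6 = 23
  + 7 = 30
Therefore result = [3, 11, 17, 23, 30].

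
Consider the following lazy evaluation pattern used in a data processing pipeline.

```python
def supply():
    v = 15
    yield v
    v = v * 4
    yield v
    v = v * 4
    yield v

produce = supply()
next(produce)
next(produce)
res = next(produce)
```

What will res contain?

Step 1: Trace through generator execution:
  Yield 1: v starts at 15, yield 15
  Yield 2: v = 15 * 4 = 60, yield 60
  Yield 3: v = 60 * 4 = 240, yield 240
Step 2: First next() gets 15, second next() gets the second value, third next() yields 240.
Therefore res = 240.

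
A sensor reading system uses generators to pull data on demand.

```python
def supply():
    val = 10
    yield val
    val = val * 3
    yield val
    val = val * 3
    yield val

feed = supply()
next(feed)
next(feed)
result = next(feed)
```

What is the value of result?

Step 1: Trace through generator execution:
  Yield 1: val starts at 10, yield 10
  Yield 2: val = 10 * 3 = 30, yield 30
  Yield 3: val = 30 * 3 = 90, yield 90
Step 2: First next() gets 10, second next() gets the second value, third next() yields 90.
Therefore result = 90.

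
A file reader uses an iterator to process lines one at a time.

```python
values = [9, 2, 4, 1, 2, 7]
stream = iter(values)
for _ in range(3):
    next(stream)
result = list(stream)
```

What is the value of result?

Step 1: Create iterator over [9, 2, 4, 1, 2, 7].
Step 2: Advance 3 positions (consuming [9, 2, 4]).
Step 3: list() collects remaining elements: [1, 2, 7].
Therefore result = [1, 2, 7].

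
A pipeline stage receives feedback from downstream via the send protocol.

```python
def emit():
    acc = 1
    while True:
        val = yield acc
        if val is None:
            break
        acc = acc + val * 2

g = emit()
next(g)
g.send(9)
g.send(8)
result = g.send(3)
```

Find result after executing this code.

Step 1: next() -> yield acc=1.
Step 2: send(9) -> val=9, acc = 1 + 9*2 = 19, yield 19.
Step 3: send(8) -> val=8, acc = 19 + 8*2 = 35, yield 35.
Step 4: send(3) -> val=3, acc = 35 + 3*2 = 41, yield 41.
Therefore result = 41.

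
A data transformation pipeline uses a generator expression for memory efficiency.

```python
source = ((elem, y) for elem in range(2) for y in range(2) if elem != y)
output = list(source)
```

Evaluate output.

Step 1: Nested generator over range(2) x range(2) where elem != y:
  (0, 0): excluded (elem == y)
  (0, 1): included
  (1, 0): included
  (1, 1): excluded (elem == y)
Therefore output = [(0, 1), (1, 0)].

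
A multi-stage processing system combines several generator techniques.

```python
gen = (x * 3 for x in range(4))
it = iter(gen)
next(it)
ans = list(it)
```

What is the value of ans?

Step 1: Generator produces [0, 3, 6, 9].
Step 2: next(it) consumes first element (0).
Step 3: list(it) collects remaining: [3, 6, 9].
Therefore ans = [3, 6, 9].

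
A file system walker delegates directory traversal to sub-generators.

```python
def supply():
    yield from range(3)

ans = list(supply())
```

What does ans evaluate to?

Step 1: yield from delegates to the iterable, yielding each element.
Step 2: Collected values: [0, 1, 2].
Therefore ans = [0, 1, 2].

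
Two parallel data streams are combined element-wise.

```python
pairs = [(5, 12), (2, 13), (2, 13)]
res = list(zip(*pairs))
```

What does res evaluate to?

Step 1: zip(*pairs) transposes: unzips [(5, 12), (2, 13), (2, 13)] into separate sequences.
Step 2: First elements: (5, 2, 2), second elements: (12, 13, 13).
Therefore res = [(5, 2, 2), (12, 13, 13)].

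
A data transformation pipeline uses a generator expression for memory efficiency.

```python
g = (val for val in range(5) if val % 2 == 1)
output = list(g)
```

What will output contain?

Step 1: Filter range(5) keeping only odd values:
  val=0: even, excluded
  val=1: odd, included
  val=2: even, excluded
  val=3: odd, included
  val=4: even, excluded
Therefore output = [1, 3].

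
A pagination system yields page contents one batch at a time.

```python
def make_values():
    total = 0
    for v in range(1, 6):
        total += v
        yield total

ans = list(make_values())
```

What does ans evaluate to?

Step 1: Generator accumulates running sum:
  v=1: total = 1, yield 1
  v=2: total = 3, yield 3
  v=3: total = 6, yield 6
  v=4: total = 10, yield 10
  v=5: total = 15, yield 15
Therefore ans = [1, 3, 6, 10, 15].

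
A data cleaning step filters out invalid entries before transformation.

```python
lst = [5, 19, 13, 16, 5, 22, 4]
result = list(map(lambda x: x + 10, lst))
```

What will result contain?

Step 1: Apply lambda x: x + 10 to each element:
  5 -> 15
  19 -> 29
  13 -> 23
  16 -> 26
  5 -> 15
  22 -> 32
  4 -> 14
Therefore result = [15, 29, 23, 26, 15, 32, 14].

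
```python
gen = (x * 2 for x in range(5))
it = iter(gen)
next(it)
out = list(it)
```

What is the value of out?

Step 1: Generator produces [0, 2, 4, 6, 8].
Step 2: next(it) consumes first element (0).
Step 3: list(it) collects remaining: [2, 4, 6, 8].
Therefore out = [2, 4, 6, 8].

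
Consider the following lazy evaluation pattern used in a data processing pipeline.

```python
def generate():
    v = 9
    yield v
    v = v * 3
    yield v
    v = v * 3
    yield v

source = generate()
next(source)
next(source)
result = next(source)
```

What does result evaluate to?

Step 1: Trace through generator execution:
  Yield 1: v starts at 9, yield 9
  Yield 2: v = 9 * 3 = 27, yield 27
  Yield 3: v = 27 * 3 = 81, yield 81
Step 2: First next() gets 9, second next() gets the second value, third next() yields 81.
Therefore result = 81.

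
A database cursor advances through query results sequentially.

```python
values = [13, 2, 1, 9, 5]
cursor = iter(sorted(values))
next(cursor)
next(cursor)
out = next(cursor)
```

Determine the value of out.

Step 1: sorted([13, 2, 1, 9, 5]) = [1, 2, 5, 9, 13].
Step 2: Create iterator and skip 2 elements.
Step 3: next() returns 5.
Therefore out = 5.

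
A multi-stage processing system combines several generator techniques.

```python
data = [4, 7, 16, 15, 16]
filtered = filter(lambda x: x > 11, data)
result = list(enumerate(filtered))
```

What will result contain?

Step 1: Filter [4, 7, 16, 15, 16] for > 11: [16, 15, 16].
Step 2: enumerate re-indexes from 0: [(0, 16), (1, 15), (2, 16)].
Therefore result = [(0, 16), (1, 15), (2, 16)].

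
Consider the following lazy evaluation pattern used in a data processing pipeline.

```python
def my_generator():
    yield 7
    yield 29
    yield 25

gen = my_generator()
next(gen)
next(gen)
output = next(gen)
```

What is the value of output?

Step 1: my_generator() creates a generator.
Step 2: next(gen) yields 7 (consumed and discarded).
Step 3: next(gen) yields 29 (consumed and discarded).
Step 4: next(gen) yields 25, assigned to output.
Therefore output = 25.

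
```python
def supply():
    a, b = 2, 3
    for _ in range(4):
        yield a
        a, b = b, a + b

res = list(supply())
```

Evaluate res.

Step 1: Fibonacci-like sequence starting with a=2, b=3:
  Iteration 1: yield a=2, then a,b = 3,5
  Iteration 2: yield a=3, then a,b = 5,8
  Iteration 3: yield a=5, then a,b = 8,13
  Iteration 4: yield a=8, then a,b = 13,21
Therefore res = [2, 3, 5, 8].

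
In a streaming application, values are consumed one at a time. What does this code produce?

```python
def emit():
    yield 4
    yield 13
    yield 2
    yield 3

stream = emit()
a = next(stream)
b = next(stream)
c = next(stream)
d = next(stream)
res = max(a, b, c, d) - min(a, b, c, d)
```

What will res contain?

Step 1: Create generator and consume all values:
  a = next(stream) = 4
  b = next(stream) = 13
  c = next(stream) = 2
  d = next(stream) = 3
Step 2: max = 13, min = 2, res = 13 - 2 = 11.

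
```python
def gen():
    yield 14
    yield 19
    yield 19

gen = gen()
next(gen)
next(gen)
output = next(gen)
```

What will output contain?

Step 1: gen() creates a generator.
Step 2: next(gen) yields 14 (consumed and discarded).
Step 3: next(gen) yields 19 (consumed and discarded).
Step 4: next(gen) yields 19, assigned to output.
Therefore output = 19.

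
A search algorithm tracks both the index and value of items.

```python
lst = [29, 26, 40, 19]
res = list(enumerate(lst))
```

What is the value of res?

Step 1: enumerate pairs each element with its index:
  (0, 29)
  (1, 26)
  (2, 40)
  (3, 19)
Therefore res = [(0, 29), (1, 26), (2, 40), (3, 19)].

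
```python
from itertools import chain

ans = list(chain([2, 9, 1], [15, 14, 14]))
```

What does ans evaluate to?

Step 1: chain() concatenates iterables: [2, 9, 1] + [15, 14, 14].
Therefore ans = [2, 9, 1, 15, 14, 14].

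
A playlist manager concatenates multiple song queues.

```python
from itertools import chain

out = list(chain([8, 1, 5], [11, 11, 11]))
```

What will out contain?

Step 1: chain() concatenates iterables: [8, 1, 5] + [11, 11, 11].
Therefore out = [8, 1, 5, 11, 11, 11].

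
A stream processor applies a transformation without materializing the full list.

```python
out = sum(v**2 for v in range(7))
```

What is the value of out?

Step 1: Compute v**2 for each v in range(7):
  v=0: 0**2 = 0
  v=1: 1**2 = 1
  v=2: 2**2 = 4
  v=3: 3**2 = 9
  v=4: 4**2 = 16
  v=5: 5**2 = 25
  v=6: 6**2 = 36
Step 2: sum = 0 + 1 + 4 + 9 + 16 + 25 + 36 = 91.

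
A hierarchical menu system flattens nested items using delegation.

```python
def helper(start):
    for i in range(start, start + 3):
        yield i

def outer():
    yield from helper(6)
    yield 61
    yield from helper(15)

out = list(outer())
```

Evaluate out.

Step 1: outer() delegates to helper(6):
  yield 6
  yield 7
  yield 8
Step 2: yield 61
Step 3: Delegates to helper(15):
  yield 15
  yield 16
  yield 17
Therefore out = [6, 7, 8, 61, 15, 16, 17].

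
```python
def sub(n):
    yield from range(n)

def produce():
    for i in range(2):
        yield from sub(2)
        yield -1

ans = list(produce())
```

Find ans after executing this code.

Step 1: For each i in range(2):
  i=0: yield from sub(2) -> [0, 1], then yield -1
  i=1: yield from sub(2) -> [0, 1], then yield -1
Therefore ans = [0, 1, -1, 0, 1, -1].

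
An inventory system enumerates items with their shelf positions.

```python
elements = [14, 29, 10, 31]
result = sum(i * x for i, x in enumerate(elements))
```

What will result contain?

Step 1: Compute i * x for each (i, x) in enumerate([14, 29, 10, 31]):
  i=0, x=14: 0*14 = 0
  i=1, x=29: 1*29 = 29
  i=2, x=10: 2*10 = 20
  i=3, x=31: 3*31 = 93
Step 2: sum = 0 + 29 + 20 + 93 = 142.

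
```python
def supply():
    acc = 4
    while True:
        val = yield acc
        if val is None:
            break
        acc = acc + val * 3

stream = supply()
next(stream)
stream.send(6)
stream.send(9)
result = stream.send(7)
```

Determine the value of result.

Step 1: next() -> yield acc=4.
Step 2: send(6) -> val=6, acc = 4 + 6*3 = 22, yield 22.
Step 3: send(9) -> val=9, acc = 22 + 9*3 = 49, yield 49.
Step 4: send(7) -> val=7, acc = 49 + 7*3 = 70, yield 70.
Therefore result = 70.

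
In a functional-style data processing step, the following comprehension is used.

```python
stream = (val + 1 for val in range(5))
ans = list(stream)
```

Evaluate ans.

Step 1: For each val in range(5), compute val+1:
  val=0: 0+1 = 1
  val=1: 1+1 = 2
  val=2: 2+1 = 3
  val=3: 3+1 = 4
  val=4: 4+1 = 5
Therefore ans = [1, 2, 3, 4, 5].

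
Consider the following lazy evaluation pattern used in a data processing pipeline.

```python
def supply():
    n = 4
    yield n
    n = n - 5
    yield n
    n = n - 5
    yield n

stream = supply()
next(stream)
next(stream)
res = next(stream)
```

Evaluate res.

Step 1: Trace through generator execution:
  Yield 1: n starts at 4, yield 4
  Yield 2: n = 4 - 5 = -1, yield -1
  Yield 3: n = -1 - 5 = -6, yield -6
Step 2: First next() gets 4, second next() gets the second value, third next() yields -6.
Therefore res = -6.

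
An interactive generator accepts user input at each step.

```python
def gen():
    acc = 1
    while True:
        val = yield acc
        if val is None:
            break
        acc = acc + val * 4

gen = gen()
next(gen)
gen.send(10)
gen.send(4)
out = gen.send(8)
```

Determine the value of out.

Step 1: next() -> yield acc=1.
Step 2: send(10) -> val=10, acc = 1 + 10*4 = 41, yield 41.
Step 3: send(4) -> val=4, acc = 41 + 4*4 = 57, yield 57.
Step 4: send(8) -> val=8, acc = 57 + 8*4 = 89, yield 89.
Therefore out = 89.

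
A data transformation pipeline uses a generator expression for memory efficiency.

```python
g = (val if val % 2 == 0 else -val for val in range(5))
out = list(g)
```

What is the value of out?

Step 1: For each val in range(5), yield val if even, else -val:
  val=0: even, yield 0
  val=1: odd, yield -1
  val=2: even, yield 2
  val=3: odd, yield -3
  val=4: even, yield 4
Therefore out = [0, -1, 2, -3, 4].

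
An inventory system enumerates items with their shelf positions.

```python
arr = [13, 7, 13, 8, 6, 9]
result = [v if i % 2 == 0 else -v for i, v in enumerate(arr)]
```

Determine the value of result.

Step 1: For each (i, v), keep v if i is even, negate if odd:
  i=0 (even): keep 13
  i=1 (odd): negate to -7
  i=2 (even): keep 13
  i=3 (odd): negate to -8
  i=4 (even): keep 6
  i=5 (odd): negate to -9
Therefore result = [13, -7, 13, -8, 6, -9].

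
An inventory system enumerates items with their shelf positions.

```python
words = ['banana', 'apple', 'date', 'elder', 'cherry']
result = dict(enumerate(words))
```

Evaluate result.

Step 1: enumerate pairs indices with words:
  0 -> 'banana'
  1 -> 'apple'
  2 -> 'date'
  3 -> 'elder'
  4 -> 'cherry'
Therefore result = {0: 'banana', 1: 'apple', 2: 'date', 3: 'elder', 4: 'cherry'}.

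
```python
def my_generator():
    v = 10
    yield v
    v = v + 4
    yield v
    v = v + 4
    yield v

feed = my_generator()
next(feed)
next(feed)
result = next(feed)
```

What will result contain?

Step 1: Trace through generator execution:
  Yield 1: v starts at 10, yield 10
  Yield 2: v = 10 + 4 = 14, yield 14
  Yield 3: v = 14 + 4 = 18, yield 18
Step 2: First next() gets 10, second next() gets the second value, third next() yields 18.
Therefore result = 18.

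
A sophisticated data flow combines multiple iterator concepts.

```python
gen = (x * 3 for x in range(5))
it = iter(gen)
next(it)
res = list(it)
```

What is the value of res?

Step 1: Generator produces [0, 3, 6, 9, 12].
Step 2: next(it) consumes first element (0).
Step 3: list(it) collects remaining: [3, 6, 9, 12].
Therefore res = [3, 6, 9, 12].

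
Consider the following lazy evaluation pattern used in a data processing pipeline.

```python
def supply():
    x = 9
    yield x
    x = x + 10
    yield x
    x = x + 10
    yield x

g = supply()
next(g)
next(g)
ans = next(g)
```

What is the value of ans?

Step 1: Trace through generator execution:
  Yield 1: x starts at 9, yield 9
  Yield 2: x = 9 + 10 = 19, yield 19
  Yield 3: x = 19 + 10 = 29, yield 29
Step 2: First next() gets 9, second next() gets the second value, third next() yields 29.
Therefore ans = 29.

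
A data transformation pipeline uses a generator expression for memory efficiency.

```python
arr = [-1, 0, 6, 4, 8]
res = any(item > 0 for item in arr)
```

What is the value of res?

Step 1: Check item > 0 for each element in [-1, 0, 6, 4, 8]:
  -1 > 0: False
  0 > 0: False
  6 > 0: True
  4 > 0: True
  8 > 0: True
Step 2: any() returns True.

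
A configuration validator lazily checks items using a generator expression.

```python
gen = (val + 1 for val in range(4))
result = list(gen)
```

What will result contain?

Step 1: For each val in range(4), compute val+1:
  val=0: 0+1 = 1
  val=1: 1+1 = 2
  val=2: 2+1 = 3
  val=3: 3+1 = 4
Therefore result = [1, 2, 3, 4].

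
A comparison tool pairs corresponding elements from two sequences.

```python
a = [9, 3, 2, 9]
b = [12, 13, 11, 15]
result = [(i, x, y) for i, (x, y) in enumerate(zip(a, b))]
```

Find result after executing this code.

Step 1: enumerate(zip(a, b)) gives index with paired elements:
  i=0: (9, 12)
  i=1: (3, 13)
  i=2: (2, 11)
  i=3: (9, 15)
Therefore result = [(0, 9, 12), (1, 3, 13), (2, 2, 11), (3, 9, 15)].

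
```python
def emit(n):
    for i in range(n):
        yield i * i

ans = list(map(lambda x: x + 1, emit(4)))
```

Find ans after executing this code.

Step 1: emit(4) yields squares: [0, 1, 4, 9].
Step 2: map adds 1 to each: [1, 2, 5, 10].
Therefore ans = [1, 2, 5, 10].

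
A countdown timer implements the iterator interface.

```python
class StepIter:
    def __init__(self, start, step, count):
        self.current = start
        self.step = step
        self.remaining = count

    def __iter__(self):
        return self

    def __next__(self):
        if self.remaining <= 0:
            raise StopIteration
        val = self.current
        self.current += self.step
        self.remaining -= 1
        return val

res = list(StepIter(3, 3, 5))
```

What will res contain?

Step 1: StepIter starts at 3, increments by 3, for 5 steps:
  Yield 3, then current += 3
  Yield 6, then current += 3
  Yield 9, then current += 3
  Yield 12, then current += 3
  Yield 15, then current += 3
Therefore res = [3, 6, 9, 12, 15].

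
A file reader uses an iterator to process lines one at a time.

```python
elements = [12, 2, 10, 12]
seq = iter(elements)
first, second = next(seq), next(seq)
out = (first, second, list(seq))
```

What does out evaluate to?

Step 1: Create iterator over [12, 2, 10, 12].
Step 2: first = 12, second = 2.
Step 3: Remaining elements: [10, 12].
Therefore out = (12, 2, [10, 12]).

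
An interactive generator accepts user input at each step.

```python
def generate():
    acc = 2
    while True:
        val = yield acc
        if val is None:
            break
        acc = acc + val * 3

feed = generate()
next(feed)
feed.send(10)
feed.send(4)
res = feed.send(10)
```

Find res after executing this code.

Step 1: next() -> yield acc=2.
Step 2: send(10) -> val=10, acc = 2 + 10*3 = 32, yield 32.
Step 3: send(4) -> val=4, acc = 32 + 4*3 = 44, yield 44.
Step 4: send(10) -> val=10, acc = 44 + 10*3 = 74, yield 74.
Therefore res = 74.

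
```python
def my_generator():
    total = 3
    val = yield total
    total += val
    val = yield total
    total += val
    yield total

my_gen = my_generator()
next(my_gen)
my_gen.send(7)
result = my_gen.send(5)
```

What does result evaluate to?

Step 1: next() -> yield total=3.
Step 2: send(7) -> val=7, total = 3+7 = 10, yield 10.
Step 3: send(5) -> val=5, total = 10+5 = 15, yield 15.
Therefore result = 15.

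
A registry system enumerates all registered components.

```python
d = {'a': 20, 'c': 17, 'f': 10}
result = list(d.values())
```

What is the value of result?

Step 1: d.values() returns the dictionary values in insertion order.
Therefore result = [20, 17, 10].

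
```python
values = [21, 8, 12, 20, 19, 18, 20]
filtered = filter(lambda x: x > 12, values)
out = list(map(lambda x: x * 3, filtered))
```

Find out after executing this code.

Step 1: Filter values for elements > 12:
  21: kept
  8: removed
  12: removed
  20: kept
  19: kept
  18: kept
  20: kept
Step 2: Map x * 3 on filtered [21, 20, 19, 18, 20]:
  21 -> 63
  20 -> 60
  19 -> 57
  18 -> 54
  20 -> 60
Therefore out = [63, 60, 57, 54, 60].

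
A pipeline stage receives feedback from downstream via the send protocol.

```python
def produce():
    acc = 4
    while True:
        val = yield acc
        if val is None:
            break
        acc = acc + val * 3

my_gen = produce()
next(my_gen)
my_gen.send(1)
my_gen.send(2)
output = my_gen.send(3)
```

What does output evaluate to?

Step 1: next() -> yield acc=4.
Step 2: send(1) -> val=1, acc = 4 + 1*3 = 7, yield 7.
Step 3: send(2) -> val=2, acc = 7 + 2*3 = 13, yield 13.
Step 4: send(3) -> val=3, acc = 13 + 3*3 = 22, yield 22.
Therefore output = 22.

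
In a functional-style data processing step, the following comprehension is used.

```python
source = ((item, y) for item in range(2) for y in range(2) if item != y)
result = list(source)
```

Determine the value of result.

Step 1: Nested generator over range(2) x range(2) where item != y:
  (0, 0): excluded (item == y)
  (0, 1): included
  (1, 0): included
  (1, 1): excluded (item == y)
Therefore result = [(0, 1), (1, 0)].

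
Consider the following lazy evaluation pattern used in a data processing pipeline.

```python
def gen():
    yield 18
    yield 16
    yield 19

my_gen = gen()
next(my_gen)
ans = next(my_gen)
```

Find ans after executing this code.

Step 1: gen() creates a generator.
Step 2: next(my_gen) yields 18 (consumed and discarded).
Step 3: next(my_gen) yields 16, assigned to ans.
Therefore ans = 16.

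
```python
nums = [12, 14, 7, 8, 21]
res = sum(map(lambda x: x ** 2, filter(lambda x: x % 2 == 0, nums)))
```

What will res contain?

Step 1: Filter even numbers from [12, 14, 7, 8, 21]: [12, 14, 8]
Step 2: Square each: [144, 196, 64]
Step 3: Sum = 404.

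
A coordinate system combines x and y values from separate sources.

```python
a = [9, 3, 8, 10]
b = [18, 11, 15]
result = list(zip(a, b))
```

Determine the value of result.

Step 1: zip stops at shortest (len(a)=4, len(b)=3):
  Index 0: (9, 18)
  Index 1: (3, 11)
  Index 2: (8, 15)
Step 2: Last element of a (10) has no pair, dropped.
Therefore result = [(9, 18), (3, 11), (8, 15)].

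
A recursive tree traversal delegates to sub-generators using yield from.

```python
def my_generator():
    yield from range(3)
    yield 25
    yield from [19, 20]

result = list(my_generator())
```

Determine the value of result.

Step 1: Trace yields in order:
  yield 0
  yield 1
  yield 2
  yield 25
  yield 19
  yield 20
Therefore result = [0, 1, 2, 25, 19, 20].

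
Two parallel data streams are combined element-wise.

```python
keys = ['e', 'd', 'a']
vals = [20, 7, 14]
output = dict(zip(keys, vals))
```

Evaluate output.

Step 1: zip pairs keys with values:
  'e' -> 20
  'd' -> 7
  'a' -> 14
Therefore output = {'e': 20, 'd': 7, 'a': 14}.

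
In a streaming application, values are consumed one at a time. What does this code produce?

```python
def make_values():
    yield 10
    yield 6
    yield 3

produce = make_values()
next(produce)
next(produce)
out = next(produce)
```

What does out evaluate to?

Step 1: make_values() creates a generator.
Step 2: next(produce) yields 10 (consumed and discarded).
Step 3: next(produce) yields 6 (consumed and discarded).
Step 4: next(produce) yields 3, assigned to out.
Therefore out = 3.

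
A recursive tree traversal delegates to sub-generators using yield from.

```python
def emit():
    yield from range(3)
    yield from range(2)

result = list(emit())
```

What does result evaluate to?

Step 1: Trace yields in order:
  yield 0
  yield 1
  yield 2
  yield 0
  yield 1
Therefore result = [0, 1, 2, 0, 1].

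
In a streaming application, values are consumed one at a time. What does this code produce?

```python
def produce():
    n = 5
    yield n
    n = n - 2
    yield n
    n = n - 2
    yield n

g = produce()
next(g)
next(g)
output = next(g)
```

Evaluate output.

Step 1: Trace through generator execution:
  Yield 1: n starts at 5, yield 5
  Yield 2: n = 5 - 2 = 3, yield 3
  Yield 3: n = 3 - 2 = 1, yield 1
Step 2: First next() gets 5, second next() gets the second value, third next() yields 1.
Therefore output = 1.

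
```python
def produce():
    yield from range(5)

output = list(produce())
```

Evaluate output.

Step 1: yield from delegates to the iterable, yielding each element.
Step 2: Collected values: [0, 1, 2, 3, 4].
Therefore output = [0, 1, 2, 3, 4].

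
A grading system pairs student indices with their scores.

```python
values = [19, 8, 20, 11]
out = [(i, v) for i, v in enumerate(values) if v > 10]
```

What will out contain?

Step 1: Filter enumerate([19, 8, 20, 11]) keeping v > 10:
  (0, 19): 19 > 10, included
  (1, 8): 8 <= 10, excluded
  (2, 20): 20 > 10, included
  (3, 11): 11 > 10, included
Therefore out = [(0, 19), (2, 20), (3, 11)].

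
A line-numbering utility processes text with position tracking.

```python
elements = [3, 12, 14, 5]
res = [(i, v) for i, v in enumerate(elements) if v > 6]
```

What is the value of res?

Step 1: Filter enumerate([3, 12, 14, 5]) keeping v > 6:
  (0, 3): 3 <= 6, excluded
  (1, 12): 12 > 6, included
  (2, 14): 14 > 6, included
  (3, 5): 5 <= 6, excluded
Therefore res = [(1, 12), (2, 14)].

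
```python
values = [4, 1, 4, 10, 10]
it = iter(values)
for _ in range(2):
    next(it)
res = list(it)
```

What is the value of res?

Step 1: Create iterator over [4, 1, 4, 10, 10].
Step 2: Advance 2 positions (consuming [4, 1]).
Step 3: list() collects remaining elements: [4, 10, 10].
Therefore res = [4, 10, 10].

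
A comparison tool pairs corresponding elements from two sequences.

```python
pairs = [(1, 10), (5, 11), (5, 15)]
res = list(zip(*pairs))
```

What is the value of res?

Step 1: zip(*pairs) transposes: unzips [(1, 10), (5, 11), (5, 15)] into separate sequences.
Step 2: First elements: (1, 5, 5), second elements: (10, 11, 15).
Therefore res = [(1, 5, 5), (10, 11, 15)].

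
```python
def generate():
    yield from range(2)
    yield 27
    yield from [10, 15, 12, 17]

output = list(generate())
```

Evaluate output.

Step 1: Trace yields in order:
  yield 0
  yield 1
  yield 27
  yield 10
  yield 15
  yield 12
  yield 17
Therefore output = [0, 1, 27, 10, 15, 12, 17].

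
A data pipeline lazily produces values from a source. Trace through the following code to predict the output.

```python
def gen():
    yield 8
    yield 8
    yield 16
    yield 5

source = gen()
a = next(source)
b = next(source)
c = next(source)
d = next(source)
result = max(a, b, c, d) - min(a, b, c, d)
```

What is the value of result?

Step 1: Create generator and consume all values:
  a = next(source) = 8
  b = next(source) = 8
  c = next(source) = 16
  d = next(source) = 5
Step 2: max = 16, min = 5, result = 16 - 5 = 11.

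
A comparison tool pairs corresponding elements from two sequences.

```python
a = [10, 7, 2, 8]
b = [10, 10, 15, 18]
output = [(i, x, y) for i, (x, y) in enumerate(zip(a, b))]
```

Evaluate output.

Step 1: enumerate(zip(a, b)) gives index with paired elements:
  i=0: (10, 10)
  i=1: (7, 10)
  i=2: (2, 15)
  i=3: (8, 18)
Therefore output = [(0, 10, 10), (1, 7, 10), (2, 2, 15), (3, 8, 18)].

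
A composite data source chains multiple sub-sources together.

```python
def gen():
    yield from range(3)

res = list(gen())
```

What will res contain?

Step 1: yield from delegates to the iterable, yielding each element.
Step 2: Collected values: [0, 1, 2].
Therefore res = [0, 1, 2].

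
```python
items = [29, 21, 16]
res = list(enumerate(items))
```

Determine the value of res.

Step 1: enumerate pairs each element with its index:
  (0, 29)
  (1, 21)
  (2, 16)
Therefore res = [(0, 29), (1, 21), (2, 16)].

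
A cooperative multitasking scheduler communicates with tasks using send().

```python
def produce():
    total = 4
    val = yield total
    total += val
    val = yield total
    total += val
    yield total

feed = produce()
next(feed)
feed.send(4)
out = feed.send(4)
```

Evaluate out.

Step 1: next() -> yield total=4.
Step 2: send(4) -> val=4, total = 4+4 = 8, yield 8.
Step 3: send(4) -> val=4, total = 8+4 = 12, yield 12.
Therefore out = 12.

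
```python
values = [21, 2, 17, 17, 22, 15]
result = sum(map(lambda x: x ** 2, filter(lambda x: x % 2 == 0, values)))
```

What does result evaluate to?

Step 1: Filter even numbers from [21, 2, 17, 17, 22, 15]: [2, 22]
Step 2: Square each: [4, 484]
Step 3: Sum = 488.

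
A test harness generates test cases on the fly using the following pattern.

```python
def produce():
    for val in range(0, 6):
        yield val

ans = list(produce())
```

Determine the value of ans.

Step 1: The generator yields each value from range(0, 6).
Step 2: list() consumes all yields: [0, 1, 2, 3, 4, 5].
Therefore ans = [0, 1, 2, 3, 4, 5].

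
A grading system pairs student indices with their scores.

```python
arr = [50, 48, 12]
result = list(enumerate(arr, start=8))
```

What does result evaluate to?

Step 1: enumerate with start=8:
  (8, 50)
  (9, 48)
  (10, 12)
Therefore result = [(8, 50), (9, 48), (10, 12)].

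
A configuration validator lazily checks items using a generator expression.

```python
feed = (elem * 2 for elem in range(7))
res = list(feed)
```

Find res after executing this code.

Step 1: For each elem in range(7), compute elem*2:
  elem=0: 0*2 = 0
  elem=1: 1*2 = 2
  elem=2: 2*2 = 4
  elem=3: 3*2 = 6
  elem=4: 4*2 = 8
  elem=5: 5*2 = 10
  elem=6: 6*2 = 12
Therefore res = [0, 2, 4, 6, 8, 10, 12].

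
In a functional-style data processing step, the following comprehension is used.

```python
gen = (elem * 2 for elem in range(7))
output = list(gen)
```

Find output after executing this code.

Step 1: For each elem in range(7), compute elem*2:
  elem=0: 0*2 = 0
  elem=1: 1*2 = 2
  elem=2: 2*2 = 4
  elem=3: 3*2 = 6
  elem=4: 4*2 = 8
  elem=5: 5*2 = 10
  elem=6: 6*2 = 12
Therefore output = [0, 2, 4, 6, 8, 10, 12].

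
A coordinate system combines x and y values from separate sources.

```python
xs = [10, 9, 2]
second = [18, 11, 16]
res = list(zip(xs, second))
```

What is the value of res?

Step 1: zip pairs elements at same index:
  Index 0: (10, 18)
  Index 1: (9, 11)
  Index 2: (2, 16)
Therefore res = [(10, 18), (9, 11), (2, 16)].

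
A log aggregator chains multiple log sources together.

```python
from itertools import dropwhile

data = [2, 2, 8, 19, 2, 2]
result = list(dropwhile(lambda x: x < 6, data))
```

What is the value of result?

Step 1: dropwhile drops elements while < 6:
  2 < 6: dropped
  2 < 6: dropped
  8: kept (dropping stopped)
Step 2: Remaining elements kept regardless of condition.
Therefore result = [8, 19, 2, 2].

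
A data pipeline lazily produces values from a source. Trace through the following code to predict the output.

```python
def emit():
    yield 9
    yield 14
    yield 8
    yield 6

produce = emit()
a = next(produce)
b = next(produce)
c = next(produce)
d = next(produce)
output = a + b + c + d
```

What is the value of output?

Step 1: Create generator and consume all values:
  a = next(produce) = 9
  b = next(produce) = 14
  c = next(produce) = 8
  d = next(produce) = 6
Step 2: output = 9 + 14 + 8 + 6 = 37.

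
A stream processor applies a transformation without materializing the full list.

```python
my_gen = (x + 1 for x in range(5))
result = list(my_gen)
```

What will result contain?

Step 1: For each x in range(5), compute x+1:
  x=0: 0+1 = 1
  x=1: 1+1 = 2
  x=2: 2+1 = 3
  x=3: 3+1 = 4
  x=4: 4+1 = 5
Therefore result = [1, 2, 3, 4, 5].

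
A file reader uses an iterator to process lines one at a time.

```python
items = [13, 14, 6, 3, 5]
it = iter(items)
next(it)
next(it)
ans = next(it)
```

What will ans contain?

Step 1: Create iterator over [13, 14, 6, 3, 5].
Step 2: next() consumes 13.
Step 3: next() consumes 14.
Step 4: next() returns 6.
Therefore ans = 6.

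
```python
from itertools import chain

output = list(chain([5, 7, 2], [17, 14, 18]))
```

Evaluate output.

Step 1: chain() concatenates iterables: [5, 7, 2] + [17, 14, 18].
Therefore output = [5, 7, 2, 17, 14, 18].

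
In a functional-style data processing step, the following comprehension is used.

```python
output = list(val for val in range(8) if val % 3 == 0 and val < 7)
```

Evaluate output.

Step 1: Filter range(8) where val % 3 == 0 and val < 7:
  val=0: both conditions met, included
  val=1: excluded (1 % 3 != 0)
  val=2: excluded (2 % 3 != 0)
  val=3: both conditions met, included
  val=4: excluded (4 % 3 != 0)
  val=5: excluded (5 % 3 != 0)
  val=6: both conditions met, included
  val=7: excluded (7 % 3 != 0, 7 >= 7)
Therefore output = [0, 3, 6].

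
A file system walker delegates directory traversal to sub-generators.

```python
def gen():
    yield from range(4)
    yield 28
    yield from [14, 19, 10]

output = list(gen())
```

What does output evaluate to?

Step 1: Trace yields in order:
  yield 0
  yield 1
  yield 2
  yield 3
  yield 28
  yield 14
  yield 19
  yield 10
Therefore output = [0, 1, 2, 3, 28, 14, 19, 10].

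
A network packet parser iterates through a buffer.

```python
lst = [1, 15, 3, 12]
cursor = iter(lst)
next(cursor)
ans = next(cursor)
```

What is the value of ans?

Step 1: Create iterator over [1, 15, 3, 12].
Step 2: next() consumes 1.
Step 3: next() returns 15.
Therefore ans = 15.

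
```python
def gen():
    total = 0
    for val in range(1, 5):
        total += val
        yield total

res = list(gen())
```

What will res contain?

Step 1: Generator accumulates running sum:
  val=1: total = 1, yield 1
  val=2: total = 3, yield 3
  val=3: total = 6, yield 6
  val=4: total = 10, yield 10
Therefore res = [1, 3, 6, 10].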